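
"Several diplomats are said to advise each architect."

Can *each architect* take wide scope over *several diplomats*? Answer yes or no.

Yes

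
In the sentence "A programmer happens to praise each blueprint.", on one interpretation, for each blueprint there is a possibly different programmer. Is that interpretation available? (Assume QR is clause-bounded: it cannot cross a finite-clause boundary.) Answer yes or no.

This is the *each blueprint* > *a programmer* reading.
Infinitival complements of raising predicates do not block QR; *each blueprint* and *a programmer* are effectively clausemates.
Nothing blocks QR of the lower DP to a position above the higher one, so inverse scope is available.
The sentence is scopally ambiguous between *a programmer* > *each blueprint* and *each blueprint* > *a programmer*.

Yes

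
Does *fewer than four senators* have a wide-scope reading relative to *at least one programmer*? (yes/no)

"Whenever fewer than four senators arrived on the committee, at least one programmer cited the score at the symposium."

*fewer than four senators* occurs within the adjunct clause *whenever fewer than four senators arrived on the committee*.
Adjunct clauses are scope islands: a quantifier inside an adjunct cannot raise into the matrix clause.
*fewer than four senators* is confined to the island and cannot take scope over *at least one programmer*.

No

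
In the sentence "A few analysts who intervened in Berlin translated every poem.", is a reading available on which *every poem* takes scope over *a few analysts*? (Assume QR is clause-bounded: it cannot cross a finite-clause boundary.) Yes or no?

Yes

Although the sentence contains a relative clause (*who intervened in Berlin*), *every poem* is outside it, in the matrix VP.
Clause-internal QR can adjoin the lower DP above the subject, yielding the inverse reading.
Both orderings are possible: *a few analysts* > *every poem* and *every poem* > *a few analysts*.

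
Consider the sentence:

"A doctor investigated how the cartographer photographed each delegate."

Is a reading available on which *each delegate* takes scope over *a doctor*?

No

*each delegate* sits inside the embedded question *how the cartographer photographed each delegate*.
An indirect question is a wh-island; the filled [Spec,CP] blocks QR across the CP edge.
The inverse ordering *each delegate* > *a doctor* is therefore underivable.
(Only the surface reading survives: one fixed doctor with respect to all the relevant delegates.)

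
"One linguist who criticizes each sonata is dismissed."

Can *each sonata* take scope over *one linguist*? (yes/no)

No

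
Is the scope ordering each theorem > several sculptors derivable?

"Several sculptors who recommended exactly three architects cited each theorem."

Yes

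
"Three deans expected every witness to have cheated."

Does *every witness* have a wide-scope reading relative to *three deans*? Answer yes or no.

Yes

*every witness* is the subject of an ECM infinitive — the infinitival complement of an ECM verb is not a scope island, so *every witness* can raise into the matrix clause.
With no island boundary between them, the object can take inverse scope over the subject via ordinary QR within the clause.
So *every witness* > *three deans* is among the available readings.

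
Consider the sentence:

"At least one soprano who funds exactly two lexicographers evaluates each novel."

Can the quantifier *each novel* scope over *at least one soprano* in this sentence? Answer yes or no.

Yes

*each novel* is a matrix argument; only *at least one soprano* is modified by the relative clause *who funds exactly two lexicographers*, so the RC island is irrelevant to the target quantifier.
Nothing blocks QR of the lower DP to a position above the higher one, so inverse scope is available.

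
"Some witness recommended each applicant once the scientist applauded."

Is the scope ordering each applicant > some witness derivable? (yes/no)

*each applicant* is a matrix argument; the adjunct is an island but the target quantifier is outside it.
Since no island is crossed, the inverse ordering is licensed alongside surface scope.

Yes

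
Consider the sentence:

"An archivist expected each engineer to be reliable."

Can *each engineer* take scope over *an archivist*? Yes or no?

Yes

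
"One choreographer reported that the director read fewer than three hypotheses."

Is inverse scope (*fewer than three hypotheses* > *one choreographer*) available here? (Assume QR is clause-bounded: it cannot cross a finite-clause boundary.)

*fewer than three hypotheses* occurs within the finite complement clause *that the director read fewer than three hypotheses*.
Finite CP is the ceiling for QR here, by assumption.
So the wide-scope reading for *fewer than three hypotheses* is blocked.

No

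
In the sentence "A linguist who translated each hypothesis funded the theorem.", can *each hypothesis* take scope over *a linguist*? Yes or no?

*each hypothesis* sits inside the relative clause *who translated each hypothesis*.
QR out of a relative clause is ruled out by the relative-clause island constraint.
*each hypothesis* is confined to the island and cannot take scope over *a linguist*.
(Only the surface reading survives: one fixed linguist with respect to all the relevant hypotheses.)

No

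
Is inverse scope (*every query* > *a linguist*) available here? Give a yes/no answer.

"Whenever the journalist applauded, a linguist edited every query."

Yes

Although there is an adjunct clause, *every query* is in the main clause, not inside the adjunct.
Since no island is crossed, the inverse ordering is licensed alongside surface scope.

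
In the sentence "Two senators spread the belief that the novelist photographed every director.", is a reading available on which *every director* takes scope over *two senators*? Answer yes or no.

*every director* is embedded in the complex NP *the belief that the novelist photographed every director*.
The Complex NP Constraint bars QR out of the complement clause of a noun.
There is no licit LF on which *every director* c-commands *two senators*.

No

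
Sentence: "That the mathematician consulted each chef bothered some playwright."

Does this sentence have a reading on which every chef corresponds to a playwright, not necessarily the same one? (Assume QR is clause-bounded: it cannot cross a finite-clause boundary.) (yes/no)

No

The described interpretation is the *each chef* > *some playwright* scoping.
Structurally, *each chef* is inside the sentential subject *that the mathematician consulted each chef*.
The Sentential Subject Constraint rules out raising the quantifier out of the that-clause subject.
The ordering *each chef* > *some playwright* is therefore underivable.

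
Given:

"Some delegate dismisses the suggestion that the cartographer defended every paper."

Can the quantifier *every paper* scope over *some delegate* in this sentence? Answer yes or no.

*every paper* sits inside the complex NP *the suggestion that the cartographer defended every paper*.
Since the clause is the complement of a nominal head, the CNPC blocks scope extraction.
So the wide-scope reading for *every paper* is blocked.

No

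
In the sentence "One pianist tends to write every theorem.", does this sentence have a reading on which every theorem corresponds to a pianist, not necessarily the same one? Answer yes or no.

Yes

The described interpretation is the *every theorem* > *one pianist* scoping.
*every theorem* is the object of the infinitival complement of a raising predicate; raising infinitives are transparent for QR, so the two DPs are in effect clausemates.
Since no island is crossed, the inverse ordering is licensed alongside surface scope.
The sentence is scopally ambiguous between *one pianist* > *every theorem* and *every theorem* > *one pianist*.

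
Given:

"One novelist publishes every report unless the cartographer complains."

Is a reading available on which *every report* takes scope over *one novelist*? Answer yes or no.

Yes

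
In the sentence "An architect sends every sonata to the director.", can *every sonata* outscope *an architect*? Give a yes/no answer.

*an architect* and *every sonata* are co-arguments of the matrix verb, with nothing but a clause-internal boundary between them.
Nothing blocks QR of the lower DP to a position above the higher one, so inverse scope is available.
The sentence is scopally ambiguous between *an architect* > *every sonata* and *every sonata* > *an architect*.

Yes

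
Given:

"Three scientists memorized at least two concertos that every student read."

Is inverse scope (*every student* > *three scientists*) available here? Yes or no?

No

The DP *every student* is contained in the relative clause *that every student read* modifying *at least two concertos*.
Relative clauses block scope extraction: QR cannot target a position outside the modified NP.
So *every student* cannot raise to a position above *three scientists*.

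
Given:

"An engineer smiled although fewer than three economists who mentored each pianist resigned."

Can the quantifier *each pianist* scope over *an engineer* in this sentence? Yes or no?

The DP *each pianist* is contained in the relative clause *who mentored each pianist*, which is itself inside the adjunct *although fewer than three economists who mentored each pianist resigned*.
Both the relative clause and the enclosing adjunct are scope islands; QR cannot cross either.
There is no licit LF on which *each pianist* c-commands *an engineer*.

No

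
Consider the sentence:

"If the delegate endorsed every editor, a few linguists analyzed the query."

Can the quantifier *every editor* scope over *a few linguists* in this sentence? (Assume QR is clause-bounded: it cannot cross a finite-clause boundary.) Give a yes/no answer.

No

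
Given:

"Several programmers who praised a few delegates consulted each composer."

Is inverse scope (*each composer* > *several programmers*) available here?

Yes

*each composer* sits in the matrix clause, not in the relative clause on *several programmers*.
QR within a single clause is free, so the lower quantifier may take scope over the higher one.
So *each composer* > *several programmers* is among the available readings.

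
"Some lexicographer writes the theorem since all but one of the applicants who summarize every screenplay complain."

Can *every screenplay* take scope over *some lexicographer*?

No

*every screenplay* occurs within the relative clause *who summarize every screenplay*, which is itself inside the adjunct *since all but one of the applicants who summarize every screenplay complain*.
Nested islands: the RC island is itself inside an adjunct island, so wide scope is doubly excluded.
*every screenplay* is confined to the island and cannot take scope over *some lexicographer*.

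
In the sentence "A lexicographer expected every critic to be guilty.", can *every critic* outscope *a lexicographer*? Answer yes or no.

*every critic* is the subject of an ECM infinitive — the infinitival complement of an ECM verb is not a scope island, so *every critic* can raise into the matrix clause.
Nothing blocks QR of the lower DP to a position above the higher one, so inverse scope is available.
Both orderings are possible: *a lexicographer* > *every critic* and *every critic* > *a lexicographer*.

Yes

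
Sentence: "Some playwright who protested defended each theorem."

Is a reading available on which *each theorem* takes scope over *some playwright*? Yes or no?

Yes

*each theorem* is a matrix argument; only *some playwright* is modified by the relative clause *who protested*, so the RC island is irrelevant to the target quantifier.
No island intervenes, so both surface and inverse scope are derivable.
The sentence is scopally ambiguous between *some playwright* > *each theorem* and *each theorem* > *some playwright*.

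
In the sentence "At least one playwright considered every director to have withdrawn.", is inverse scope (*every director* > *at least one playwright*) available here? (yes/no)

Yes

The ECM infinitive is scope-transparent — *every director* is free to raise above *at least one playwright*.
Clause-internal QR can adjoin the lower DP above the subject, yielding the inverse reading.
The sentence is scopally ambiguous between *at least one playwright* > *every director* and *every director* > *at least one playwright*.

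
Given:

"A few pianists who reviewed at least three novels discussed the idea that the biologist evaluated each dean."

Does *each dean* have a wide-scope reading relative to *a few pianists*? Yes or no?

No

The target quantifier *each dean* is part of the complex NP *the idea that the biologist evaluated each dean*.
A that-clause complement to a noun is an island; QR cannot cross the NP boundary.
The inverse ordering *each dean* > *a few pianists* is therefore underivable.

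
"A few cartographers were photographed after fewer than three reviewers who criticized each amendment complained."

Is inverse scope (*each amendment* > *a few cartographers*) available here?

No

The DP *each amendment* is contained in the relative clause *who criticized each amendment*, which is itself inside the adjunct *after fewer than three reviewers who criticized each amendment complained*.
The quantifier would have to escape first the RC and then the adjunct — two independent island violations.
So *each amendment* cannot raise high enough to outscope *a few cartographers*; only the surface ordering *a few cartographers* > *each amendment* is available.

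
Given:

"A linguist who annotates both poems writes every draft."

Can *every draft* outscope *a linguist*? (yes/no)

Although the sentence contains a relative clause (*who annotates both poems*), *every draft* is outside it, in the matrix VP.
Ordinary QR to a clause-peripheral position gives the wide-scope LF for the lower DP.

Yes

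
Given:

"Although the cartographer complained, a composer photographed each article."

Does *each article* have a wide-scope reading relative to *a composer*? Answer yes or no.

Yes

Neither queried DP is inside the adjunct, so the adjunct-island constraint does not apply.
Ordinary QR to a clause-peripheral position gives the wide-scope LF for the lower DP.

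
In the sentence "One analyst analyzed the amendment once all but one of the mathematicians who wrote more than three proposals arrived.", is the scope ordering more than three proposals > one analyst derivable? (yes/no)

The DP *more than three proposals* is contained in the relative clause *who wrote more than three proposals*, which is itself inside the adjunct *once all but one of the mathematicians who wrote more than three proposals arrived*.
Nested islands: the RC island is itself inside an adjunct island, so wide scope is doubly excluded.
So the wide-scope reading for *more than three proposals* is blocked.
(Only the surface reading survives: one fixed analyst with respect to all the relevant proposals.)

No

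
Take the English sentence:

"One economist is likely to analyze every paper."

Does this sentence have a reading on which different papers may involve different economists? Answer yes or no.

The paraphrase describes the scope ordering *every paper* > *one economist*.
*every paper* is inside a raising infinitive, which is transparent to QR (no CP barrier), so it behaves as a matrix argument.
QR within a single clause is free, so the lower quantifier may take scope over the higher one.

Yes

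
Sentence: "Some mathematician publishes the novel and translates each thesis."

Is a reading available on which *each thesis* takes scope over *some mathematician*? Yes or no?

No

The target quantifier *each thesis* is part of one conjunct of the coordinate structure (*translates each thesis*).
A quantifier cannot raise out of one conjunct of a coordination across the whole coordinate structure — the CSC applies to QR.
There is no licit LF on which *each thesis* c-commands *some mathematician*.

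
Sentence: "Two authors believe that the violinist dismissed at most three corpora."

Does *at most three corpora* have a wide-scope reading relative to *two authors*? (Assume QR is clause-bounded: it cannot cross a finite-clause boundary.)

No

*at most three corpora* sits inside the finite complement clause *that the violinist dismissed at most three corpora*.
QR is clause-bounded, so the finite complement is a scope island for the embedded quantifier.
So *at most three corpora* cannot raise to a position above *two authors*.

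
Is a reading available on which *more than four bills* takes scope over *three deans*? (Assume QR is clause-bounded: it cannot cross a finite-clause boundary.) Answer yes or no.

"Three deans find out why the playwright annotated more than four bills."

No

Structurally, *more than four bills* is inside the embedded question *why the playwright annotated more than four bills*.
Embedded wh-clauses are opaque for QR, so the quantifier stays inside the question.
So the wide-scope reading for *more than four bills* is blocked.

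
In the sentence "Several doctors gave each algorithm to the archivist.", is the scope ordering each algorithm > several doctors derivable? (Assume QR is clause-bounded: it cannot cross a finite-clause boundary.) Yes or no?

Yes

*each algorithm* and *several doctors* are in the same minimal clause.
Since no island is crossed, the inverse ordering is licensed alongside surface scope.
So *each algorithm* > *several doctors* is among the available readings.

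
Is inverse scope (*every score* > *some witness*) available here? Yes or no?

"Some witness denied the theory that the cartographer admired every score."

The target quantifier *every score* is part of the complex NP *the theory that the cartographer admired every score*.
The Complex NP Constraint bars QR out of the complement clause of a noun.
So *every score* cannot raise high enough to outscope *some witness*; only the surface ordering *some witness* > *every score* is available.

No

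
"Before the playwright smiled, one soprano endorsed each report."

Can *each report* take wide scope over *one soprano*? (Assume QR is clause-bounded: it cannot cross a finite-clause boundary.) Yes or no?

The adjunct clause does not contain *each report*, which is the matrix object.
QR within a single clause is free, so the lower quantifier may take scope over the higher one.
The sentence is scopally ambiguous between *one soprano* > *each report* and *each report* > *one soprano*.

Yes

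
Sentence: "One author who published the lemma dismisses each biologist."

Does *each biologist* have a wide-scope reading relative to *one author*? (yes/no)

Yes

*each biologist* sits in the matrix clause, not in the relative clause on *one author*.
No island intervenes, so both surface and inverse scope are derivable.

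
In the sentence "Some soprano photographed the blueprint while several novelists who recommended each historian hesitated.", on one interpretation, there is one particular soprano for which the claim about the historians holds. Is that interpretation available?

This is the *some soprano* > *each historian* reading.
Surface scope (*some soprano* > *each historian*) is always derivable; islands only block QR, not in-situ interpretation.

Yes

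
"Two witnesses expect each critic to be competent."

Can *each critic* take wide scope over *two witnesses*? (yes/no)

Yes

*each critic* is an ECM subject; ECM complements are not islands, and the embedded quantifier may take matrix scope.
Clause-internal QR can adjoin the lower DP above the subject, yielding the inverse reading.
Both orderings are possible: *two witnesses* > *each critic* and *each critic* > *two witnesses*.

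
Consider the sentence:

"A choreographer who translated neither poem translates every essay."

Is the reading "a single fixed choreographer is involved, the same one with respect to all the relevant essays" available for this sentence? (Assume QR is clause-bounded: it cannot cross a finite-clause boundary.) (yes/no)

Yes

The described interpretation is the *a choreographer* > *every essay* scoping.
That is the surface-scope ordering, which is always one of the available readings — island constraints only ever restrict inverse scope.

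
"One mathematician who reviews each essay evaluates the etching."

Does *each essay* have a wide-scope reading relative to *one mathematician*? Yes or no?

The DP *each essay* is contained in the relative clause *who reviews each essay*.
Relative clauses are scope islands: a quantifier cannot QR out of a relative clause to take scope in the matrix clause.
So the wide-scope reading for *each essay* is blocked.
(Only the surface reading survives: one fixed mathematician with respect to all the relevant essays.)

No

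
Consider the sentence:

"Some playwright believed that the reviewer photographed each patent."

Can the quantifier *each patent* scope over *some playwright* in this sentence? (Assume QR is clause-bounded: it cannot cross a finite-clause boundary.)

Structurally, *each patent* is inside the finite complement clause *that the reviewer photographed each patent*.
Given the clause-boundedness assumption, QR cannot cross the finite CP into the matrix.
So *each patent* cannot raise to a position above *some playwright*.

No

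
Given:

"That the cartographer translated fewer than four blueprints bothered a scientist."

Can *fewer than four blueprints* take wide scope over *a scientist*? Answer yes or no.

No

*fewer than four blueprints* is embedded in the sentential subject *that the cartographer translated fewer than four blueprints*.
The Sentential Subject Constraint rules out raising the quantifier out of the that-clause subject.
So the wide-scope reading for *fewer than four blueprints* is blocked.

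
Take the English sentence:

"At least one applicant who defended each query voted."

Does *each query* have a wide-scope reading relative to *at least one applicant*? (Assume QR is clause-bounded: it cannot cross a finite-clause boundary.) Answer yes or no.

*each query* occurs within the relative clause *who defended each query*.
The relative clause forms an island for QR, so the quantifier is confined to the head noun's restrictor.
So the wide-scope reading for *each query* is blocked.

No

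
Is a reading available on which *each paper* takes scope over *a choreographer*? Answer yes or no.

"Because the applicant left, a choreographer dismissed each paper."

Yes

Although there is an adjunct clause, *each paper* is in the main clause, not inside the adjunct.
No island intervenes, so both surface and inverse scope are derivable.
So *each paper* > *a choreographer* is among the available readings.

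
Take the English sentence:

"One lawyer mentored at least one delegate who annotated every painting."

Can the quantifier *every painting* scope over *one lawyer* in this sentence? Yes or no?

No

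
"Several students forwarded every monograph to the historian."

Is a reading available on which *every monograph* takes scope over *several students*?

Yes

*every monograph* and *several students* are in the same minimal clause.
Clause-internal QR can adjoin the lower DP above the subject, yielding the inverse reading.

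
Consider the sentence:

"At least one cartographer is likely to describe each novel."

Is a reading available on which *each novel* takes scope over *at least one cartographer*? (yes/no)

Yes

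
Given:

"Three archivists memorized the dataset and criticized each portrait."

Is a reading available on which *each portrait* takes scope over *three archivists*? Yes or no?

*each portrait* sits inside one conjunct of the coordinate structure (*criticized each portrait*).
Asymmetric QR out of one conjunct violates the Coordinate Structure Constraint.
So *each portrait* cannot raise to a position above *three archivists*.

No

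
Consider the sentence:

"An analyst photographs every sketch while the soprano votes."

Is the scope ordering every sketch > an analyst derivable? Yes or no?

Yes

The adjunct island is irrelevant here — *every sketch* and *an analyst* are both in the matrix clause.
Nothing blocks QR of the lower DP to a position above the higher one, so inverse scope is available.
The sentence is scopally ambiguous between *an analyst* > *every sketch* and *every sketch* > *an analyst*.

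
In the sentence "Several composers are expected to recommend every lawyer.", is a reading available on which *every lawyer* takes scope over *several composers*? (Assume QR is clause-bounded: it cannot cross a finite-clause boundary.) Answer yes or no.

Yes

*every lawyer* is the object of the infinitival complement of a raising predicate; raising infinitives are transparent for QR, so the two DPs are in effect clausemates.
QR within a single clause is free, so the lower quantifier may take scope over the higher one.
So *every lawyer* > *several composers* is among the available readings.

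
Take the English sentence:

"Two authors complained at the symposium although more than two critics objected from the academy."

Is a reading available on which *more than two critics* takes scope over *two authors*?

Structurally, *more than two critics* is inside the adjunct clause *although more than two critics objected from the academy*.
The adjunct-island constraint bars QR out of an adverbial clause.
The inverse ordering *more than two critics* > *two authors* is therefore underivable.

No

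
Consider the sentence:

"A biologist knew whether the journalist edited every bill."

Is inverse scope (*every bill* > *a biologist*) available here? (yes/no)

The target quantifier *every bill* is part of the embedded question *whether the journalist edited every bill*.
An indirect question is a wh-island; the filled [Spec,CP] blocks QR across the CP edge.
So the wide-scope reading for *every bill* is blocked.

No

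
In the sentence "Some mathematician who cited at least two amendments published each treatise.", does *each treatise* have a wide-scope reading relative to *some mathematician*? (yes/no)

The relative clause *who cited at least two amendments* modifies *some mathematician*, but *each treatise* is not inside that relative clause — it is an argument of the matrix verb.
Since no island is crossed, the inverse ordering is licensed alongside surface scope.
Both orderings are possible: *some mathematician* > *each treatise* and *each treatise* > *some mathematician*.

Yes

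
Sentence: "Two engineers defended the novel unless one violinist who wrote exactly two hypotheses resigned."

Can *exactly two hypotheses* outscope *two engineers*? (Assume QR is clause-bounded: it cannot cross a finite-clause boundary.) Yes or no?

No

The target quantifier *exactly two hypotheses* is part of the relative clause *who wrote exactly two hypotheses*, which is itself inside the adjunct *unless one violinist who wrote exactly two hypotheses resigned*.
Both the relative clause and the enclosing adjunct are scope islands; QR cannot cross either.
There is no licit LF on which *exactly two hypotheses* c-commands *two engineers*.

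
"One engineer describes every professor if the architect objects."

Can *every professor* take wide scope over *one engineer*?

Yes

The adjunct clause does not contain *every professor*, which is the matrix object.
Clause-internal QR can adjoin the lower DP above the subject, yielding the inverse reading.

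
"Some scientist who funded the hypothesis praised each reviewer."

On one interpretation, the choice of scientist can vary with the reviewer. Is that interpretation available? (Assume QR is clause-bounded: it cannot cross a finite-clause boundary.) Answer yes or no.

This is the *each reviewer* > *some scientist* reading.
Although the sentence contains a relative clause (*who funded the hypothesis*), *each reviewer* is outside it, in the matrix VP.
Ordinary QR to a clause-peripheral position gives the wide-scope LF for the lower DP.
So *each reviewer* > *some scientist* is among the available readings.

Yes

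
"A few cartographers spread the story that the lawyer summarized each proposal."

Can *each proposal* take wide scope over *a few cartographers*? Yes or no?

No

*each proposal* occurs within the complex NP *the story that the lawyer summarized each proposal*.
The complex NP is opaque for QR — the quantifier is frozen inside the noun's complement.
So *each proposal* cannot raise high enough to outscope *a few cartographers*; only the surface ordering *a few cartographers* > *each proposal* is available.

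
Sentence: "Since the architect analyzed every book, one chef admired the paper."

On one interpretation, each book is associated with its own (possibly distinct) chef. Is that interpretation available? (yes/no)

The described interpretation is the *every book* > *one chef* scoping.
The target quantifier *every book* is part of the adjunct clause *since the architect analyzed every book*.
Adverbial clauses are not L-marked, so they are barriers for QR — the quantifier cannot escape the adjunct.
There is no licit LF on which *every book* c-commands *one chef*.

No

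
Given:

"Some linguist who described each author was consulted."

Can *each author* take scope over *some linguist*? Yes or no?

*each author* is embedded in the relative clause *who described each author*.
Quantifiers inside a relative clause are trapped there; the RC boundary blocks QR.
So the wide-scope reading for *each author* is blocked.

No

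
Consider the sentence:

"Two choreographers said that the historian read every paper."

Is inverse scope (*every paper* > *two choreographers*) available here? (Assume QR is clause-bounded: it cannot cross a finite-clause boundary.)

No

*every paper* is embedded in the finite complement clause *that the historian read every paper*.
Finite CP is the ceiling for QR here, by assumption.
The inverse ordering *every paper* > *two choreographers* is therefore underivable.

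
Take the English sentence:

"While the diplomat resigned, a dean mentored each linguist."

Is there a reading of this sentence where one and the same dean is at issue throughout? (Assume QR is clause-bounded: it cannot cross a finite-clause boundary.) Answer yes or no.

That reading corresponds to *a dean* > *each linguist*.
Surface scope (*a dean* > *each linguist*) is always derivable; islands only block QR, not in-situ interpretation.

Yes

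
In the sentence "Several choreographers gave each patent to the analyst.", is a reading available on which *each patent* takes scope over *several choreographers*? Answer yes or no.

Yes

*several choreographers* and *each patent* are co-arguments of the matrix verb, with nothing but a clause-internal boundary between them.
Since no island is crossed, the inverse ordering is licensed alongside surface scope.
So *each patent* > *several choreographers* is among the available readings.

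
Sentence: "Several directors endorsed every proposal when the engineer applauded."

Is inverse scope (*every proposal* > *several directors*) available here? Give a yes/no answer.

Yes

Although there is an adjunct clause, *every proposal* is in the main clause, not inside the adjunct.
Clause-internal QR can adjoin the lower DP above the subject, yielding the inverse reading.
So *every proposal* > *several directors* is among the available readings.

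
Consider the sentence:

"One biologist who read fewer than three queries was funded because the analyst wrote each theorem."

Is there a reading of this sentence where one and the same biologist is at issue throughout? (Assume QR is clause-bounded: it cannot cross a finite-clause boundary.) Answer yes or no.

This is the *one biologist* > *each theorem* reading.
Nothing needs to raise for *one biologist* > *each theorem*, so no island constraint is at stake.

Yes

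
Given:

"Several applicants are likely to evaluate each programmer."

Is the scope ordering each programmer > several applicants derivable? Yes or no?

*each programmer* is the object of the infinitival complement of a raising predicate; raising infinitives are transparent for QR, so the two DPs are in effect clausemates.
Clause-internal QR can adjoin the lower DP above the subject, yielding the inverse reading.

Yes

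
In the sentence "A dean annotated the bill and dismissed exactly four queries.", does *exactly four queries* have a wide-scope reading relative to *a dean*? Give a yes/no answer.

No

The target quantifier *exactly four queries* is part of one conjunct of the coordinate structure (*dismissed exactly four queries*).
Coordinate structures are islands for non-across-the-board movement, QR included.
Hence only narrow scope for *exactly four queries* (under *a dean*) survives.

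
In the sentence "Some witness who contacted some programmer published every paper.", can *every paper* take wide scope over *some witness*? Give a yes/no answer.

Yes

Although the sentence contains a relative clause (*who contacted some programmer*), *every paper* is outside it, in the matrix VP.
Nothing blocks QR of the lower DP to a position above the higher one, so inverse scope is available.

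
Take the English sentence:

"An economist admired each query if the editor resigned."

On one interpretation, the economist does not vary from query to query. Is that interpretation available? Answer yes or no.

Yes

This is the *an economist* > *each query* reading.
Surface scope (*an economist* > *each query*) is always derivable; islands only block QR, not in-situ interpretation.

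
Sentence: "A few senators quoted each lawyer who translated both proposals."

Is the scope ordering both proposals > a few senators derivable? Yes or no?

No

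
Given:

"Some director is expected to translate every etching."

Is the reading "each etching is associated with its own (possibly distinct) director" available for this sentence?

Yes

This is the *every etching* > *some director* reading.
The matrix predicate is a raising verb, whose infinitival complement is not a scope island — *every etching* can QR into the matrix clause.
With no island boundary between them, the object can take inverse scope over the subject via ordinary QR within the clause.
The sentence is scopally ambiguous between *some director* > *every etching* and *every etching* > *some director*.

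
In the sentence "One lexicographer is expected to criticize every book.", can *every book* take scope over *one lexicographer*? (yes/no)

Yes

*every book* is inside a raising infinitive, which is transparent to QR (no CP barrier), so it behaves as a matrix argument.
Nothing blocks QR of the lower DP to a position above the higher one, so inverse scope is available.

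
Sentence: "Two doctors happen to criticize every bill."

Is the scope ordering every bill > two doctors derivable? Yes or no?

Yes

Infinitival complements of raising predicates do not block QR; *every bill* and *two doctors* are effectively clausemates.
Ordinary QR to a clause-peripheral position gives the wide-scope LF for the lower DP.
Both orderings are possible: *two doctors* > *every bill* and *every bill* > *two doctors*.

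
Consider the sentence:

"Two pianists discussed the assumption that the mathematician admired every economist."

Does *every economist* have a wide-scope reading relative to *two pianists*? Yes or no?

No

The target quantifier *every economist* is part of the complex NP *the assumption that the mathematician admired every economist*.
The Complex NP Constraint bars QR out of the complement clause of a noun.
So the wide-scope reading for *every economist* is blocked.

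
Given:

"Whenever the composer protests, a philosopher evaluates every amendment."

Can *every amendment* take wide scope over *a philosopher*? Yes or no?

The adjunct clause does not contain *every amendment*, which is the matrix object.
No island intervenes, so both surface and inverse scope are derivable.
The sentence is scopally ambiguous between *a philosopher* > *every amendment* and *every amendment* > *a philosopher*.

Yes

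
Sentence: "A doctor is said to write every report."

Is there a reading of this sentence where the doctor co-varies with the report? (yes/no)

This is the *every report* > *a doctor* reading.
The matrix predicate is a raising verb, whose infinitival complement is not a scope island — *every report* can QR into the matrix clause.
No island intervenes, so both surface and inverse scope are derivable.

Yes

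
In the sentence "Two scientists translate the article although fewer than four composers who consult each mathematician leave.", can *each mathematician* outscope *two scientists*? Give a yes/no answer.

No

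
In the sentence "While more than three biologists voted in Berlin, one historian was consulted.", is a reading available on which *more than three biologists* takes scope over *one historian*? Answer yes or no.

No

The DP *more than three biologists* is contained in the adjunct clause *while more than three biologists voted in Berlin*.
Scope out of an adjunct clause is unavailable: QR respects the adjunct-island constraint.
*more than three biologists* > *one historian* would require crossing that boundary, which is illicit.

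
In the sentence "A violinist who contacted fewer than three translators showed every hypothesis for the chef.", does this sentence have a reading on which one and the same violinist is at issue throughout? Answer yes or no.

Yes

The paraphrase describes the scope ordering *a violinist* > *every hypothesis*.
That is the surface-scope ordering, which is always one of the available readings — island constraints only ever restrict inverse scope.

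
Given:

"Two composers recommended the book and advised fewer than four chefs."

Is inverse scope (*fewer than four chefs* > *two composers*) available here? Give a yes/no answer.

No

*fewer than four chefs* sits inside one conjunct of the coordinate structure (*advised fewer than four chefs*).
Asymmetric QR out of one conjunct violates the Coordinate Structure Constraint.
The inverse ordering *fewer than four chefs* > *two composers* is therefore underivable.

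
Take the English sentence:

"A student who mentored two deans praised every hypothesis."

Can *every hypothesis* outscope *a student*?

Yes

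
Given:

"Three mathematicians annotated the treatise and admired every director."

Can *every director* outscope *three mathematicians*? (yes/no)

No

*every director* sits inside one conjunct of the coordinate structure (*admired every director*).
QR out of a conjunct would have to apply non-ATB, which the CSC forbids.
There is no licit LF on which *every director* c-commands *three mathematicians*.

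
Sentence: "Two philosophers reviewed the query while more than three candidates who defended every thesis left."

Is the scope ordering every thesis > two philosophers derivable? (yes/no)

No

The target quantifier *every thesis* is part of the relative clause *who defended every thesis*, which is itself inside the adjunct *while more than three candidates who defended every thesis left*.
Two island boundaries intervene — the relative clause and the adjunct. Either alone would block QR.
So *every thesis* cannot raise to a position above *two philosophers*.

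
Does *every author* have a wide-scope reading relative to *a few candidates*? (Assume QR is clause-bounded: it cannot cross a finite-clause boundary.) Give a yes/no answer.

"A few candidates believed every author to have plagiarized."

This is an ECM construction: *every author* is the infinitival subject, Case-marked by the matrix verb, and the infinitive is transparent for QR.
QR within a single clause is free, so the lower quantifier may take scope over the higher one.

Yes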